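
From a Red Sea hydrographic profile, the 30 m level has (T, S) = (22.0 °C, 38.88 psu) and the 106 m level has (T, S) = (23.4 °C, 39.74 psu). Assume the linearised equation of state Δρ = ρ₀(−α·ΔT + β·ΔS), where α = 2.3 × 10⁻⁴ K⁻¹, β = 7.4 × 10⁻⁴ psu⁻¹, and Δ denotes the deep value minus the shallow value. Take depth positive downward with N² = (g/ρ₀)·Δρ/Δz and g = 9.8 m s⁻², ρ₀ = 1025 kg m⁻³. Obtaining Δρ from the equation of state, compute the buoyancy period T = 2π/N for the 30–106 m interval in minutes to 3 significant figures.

ΔT = +1.4 K, ΔS = +0.86 psu (deep − shallow).
Δρ/ρ₀ = −αΔT + βΔS = -3.22 × 10⁻⁴ + 6.364 × 10⁻⁴ = 3.144 × 10⁻⁴, so Δρ ≈ 0.3223 kg m⁻³.
N² = (g/ρ₀)·Δρ/Δz = g·(Δρ/ρ₀)/Δz = 9.8 × 3.144 × 10⁻⁴ / 76 = 4.0541 × 10⁻⁵ s⁻².
N = √(4.0541 × 10⁻⁵) = 6.3672 × 10⁻³ rad s⁻¹ → T = 2π/N = 986.81 s = 16.447 min ≈ 16.4 min.

16.4 min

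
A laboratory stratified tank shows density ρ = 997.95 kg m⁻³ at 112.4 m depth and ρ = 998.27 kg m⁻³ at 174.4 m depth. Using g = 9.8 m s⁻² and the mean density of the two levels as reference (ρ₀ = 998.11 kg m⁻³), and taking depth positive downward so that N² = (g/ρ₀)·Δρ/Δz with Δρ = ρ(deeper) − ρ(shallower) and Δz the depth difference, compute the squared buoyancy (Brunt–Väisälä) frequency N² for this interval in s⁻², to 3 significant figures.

5.07 × 10⁻⁵ s⁻²

Δρ = 998.27 − 997.95 = 0.32 kg m⁻³ over Δz = 174.4 − 112.4 = 62 m.
N² = (9.8/998.11) × (0.32/62) = 5.0676 × 10⁻⁵ s⁻² ≈ 5.07 × 10⁻⁵ s⁻².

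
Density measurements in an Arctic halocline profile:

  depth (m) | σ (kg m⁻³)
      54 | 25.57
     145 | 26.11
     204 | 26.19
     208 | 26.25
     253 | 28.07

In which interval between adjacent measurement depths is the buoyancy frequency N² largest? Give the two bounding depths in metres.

Compute the density gradient over each adjacent pair:
  54–145 m: Δρ/Δz = 0.54/91 = 5.9 × 10⁻³ kg m⁻⁴
  145–204 m: Δρ/Δz = 0.08/59 = 1.4 × 10⁻³ kg m⁻⁴
  204–208 m: Δρ/Δz = 0.06/4 = 0.015 kg m⁻⁴
  208–253 m: Δρ/Δz = 1.82/45 = 0.040 kg m⁻⁴
The largest gradient is in the 208–253 m interval — the pycnocline.

208–253 m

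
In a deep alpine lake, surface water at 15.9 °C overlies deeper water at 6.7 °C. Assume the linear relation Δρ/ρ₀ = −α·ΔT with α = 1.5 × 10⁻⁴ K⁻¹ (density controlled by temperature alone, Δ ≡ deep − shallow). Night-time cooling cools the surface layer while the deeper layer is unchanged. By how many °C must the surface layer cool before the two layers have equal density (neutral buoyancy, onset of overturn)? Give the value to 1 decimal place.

With temperature the only control, equal density requires T_surf′ = T_deep.
T_surf′ = 6.7 °C.
Cooling required: 15.9 − 6.7 = 9.2 °C.

9.2 °C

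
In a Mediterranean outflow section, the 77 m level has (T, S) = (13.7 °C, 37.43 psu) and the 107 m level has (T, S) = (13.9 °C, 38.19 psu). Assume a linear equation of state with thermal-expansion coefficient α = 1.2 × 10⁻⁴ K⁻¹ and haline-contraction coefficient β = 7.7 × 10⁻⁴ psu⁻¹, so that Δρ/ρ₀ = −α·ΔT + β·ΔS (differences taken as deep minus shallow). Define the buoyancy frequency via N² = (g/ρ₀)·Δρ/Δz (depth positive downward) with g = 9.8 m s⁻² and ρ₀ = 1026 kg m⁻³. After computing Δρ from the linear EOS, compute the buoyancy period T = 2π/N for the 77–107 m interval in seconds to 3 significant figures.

ΔT = +0.2 K, ΔS = +0.76 psu (deep − shallow).
Δρ/ρ₀ = −αΔT + βΔS = -2.40 × 10⁻⁵ + 5.852 × 10⁻⁴ = 5.612 × 10⁻⁴, so Δρ ≈ 0.5758 kg m⁻³.
N² = (g/ρ₀)·Δρ/Δz = g·(Δρ/ρ₀)/Δz = 9.8 × 5.612 × 10⁻⁴ / 30 = 1.8333 × 10⁻⁴ s⁻².
N = √(1.8333 × 10⁻⁴) = 0.013540 rad s⁻¹ → T = 2π/N = 464.05 s ≈ 464 s.

464 s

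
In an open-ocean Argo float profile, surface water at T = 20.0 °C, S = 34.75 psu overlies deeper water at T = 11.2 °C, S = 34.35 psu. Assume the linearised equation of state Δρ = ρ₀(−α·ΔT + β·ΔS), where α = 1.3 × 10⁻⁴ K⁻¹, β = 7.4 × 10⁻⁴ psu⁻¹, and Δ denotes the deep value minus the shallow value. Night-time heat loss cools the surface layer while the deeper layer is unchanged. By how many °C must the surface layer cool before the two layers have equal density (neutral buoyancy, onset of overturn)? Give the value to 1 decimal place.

6.5 °C

Neutral buoyancy requires Δρ = 0, i.e. −α(T_deep − T_surf′) + β(S_deep − S_surf) = 0.
T_surf′ = T_deep − (β/α)·ΔS = 11.2 − (7.4 × 10⁻⁴/1.3 × 10⁻⁴)·(-0.40) = 13.477 °C.
Cooling required: 20.0 − (13.477) = 6.523 °C.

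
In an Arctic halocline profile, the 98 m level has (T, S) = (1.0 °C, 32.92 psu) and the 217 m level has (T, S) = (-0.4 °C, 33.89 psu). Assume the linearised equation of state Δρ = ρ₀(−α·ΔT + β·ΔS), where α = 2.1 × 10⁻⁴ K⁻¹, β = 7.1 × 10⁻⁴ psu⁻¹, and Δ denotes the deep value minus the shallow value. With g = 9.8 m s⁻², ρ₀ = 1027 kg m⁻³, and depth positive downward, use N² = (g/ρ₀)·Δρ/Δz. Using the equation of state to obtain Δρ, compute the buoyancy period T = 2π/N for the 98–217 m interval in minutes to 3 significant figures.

11.6 min

ΔT = -1.4 K, ΔS = +0.97 psu (deep − shallow).
Δρ/ρ₀ = −αΔT + βΔS = 2.94 × 10⁻⁴ + 6.887 × 10⁻⁴ = 9.827 × 10⁻⁴, so Δρ ≈ 1.009 kg m⁻³.
N² = (g/ρ₀)·Δρ/Δz = g·(Δρ/ρ₀)/Δz = 9.8 × 9.827 × 10⁻⁴ / 119 = 8.0928 × 10⁻⁵ s⁻².
N = √(8.0928 × 10⁻⁵) = 8.9960 × 10⁻³ rad s⁻¹ → T = 2π/N = 698.44 s = 11.641 min ≈ 11.6 min.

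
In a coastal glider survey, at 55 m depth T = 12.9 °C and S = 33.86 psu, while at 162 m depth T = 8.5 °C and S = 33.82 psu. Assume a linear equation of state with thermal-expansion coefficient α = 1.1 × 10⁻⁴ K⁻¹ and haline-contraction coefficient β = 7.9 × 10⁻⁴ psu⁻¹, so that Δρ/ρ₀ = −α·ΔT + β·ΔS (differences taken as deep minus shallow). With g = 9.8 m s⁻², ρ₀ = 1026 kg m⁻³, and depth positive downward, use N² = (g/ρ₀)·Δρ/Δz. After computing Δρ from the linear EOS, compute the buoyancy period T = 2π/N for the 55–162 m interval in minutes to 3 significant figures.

ΔT = -4.4 K, ΔS = -0.04 psu (deep − shallow).
Δρ/ρ₀ = −αΔT + βΔS = 4.84 × 10⁻⁴ − 3.16 × 10⁻⁵ = 4.524 × 10⁻⁴, so Δρ ≈ 0.4642 kg m⁻³.
N² = (g/ρ₀)·Δρ/Δz = g·(Δρ/ρ₀)/Δz = 9.8 × 4.524 × 10⁻⁴ / 107 = 4.1435 × 10⁻⁵ s⁻².
N = √(4.1435 × 10⁻⁵) = 6.4370 × 10⁻³ rad s⁻¹ → T = 2π/N = 976.10 s = 16.268 min ≈ 16.3 min.

16.3 min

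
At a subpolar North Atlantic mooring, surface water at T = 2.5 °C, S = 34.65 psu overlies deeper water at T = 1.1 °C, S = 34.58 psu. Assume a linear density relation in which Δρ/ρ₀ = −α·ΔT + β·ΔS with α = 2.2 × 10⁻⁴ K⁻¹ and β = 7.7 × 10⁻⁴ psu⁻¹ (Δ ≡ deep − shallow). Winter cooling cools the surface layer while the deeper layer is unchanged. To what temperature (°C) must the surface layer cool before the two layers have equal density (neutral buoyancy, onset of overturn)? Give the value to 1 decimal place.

Neutral buoyancy requires Δρ = 0, i.e. −α(T_deep − T_surf′) + β(S_deep − S_surf) = 0.
T_surf′ = T_deep − (β/α)·ΔS = 1.1 − (7.7 × 10⁻⁴/2.2 × 10⁻⁴)·(-0.07) = 1.345 °C.
Cooling required: 2.5 − (1.345) = 1.155 °C.

1.3 °C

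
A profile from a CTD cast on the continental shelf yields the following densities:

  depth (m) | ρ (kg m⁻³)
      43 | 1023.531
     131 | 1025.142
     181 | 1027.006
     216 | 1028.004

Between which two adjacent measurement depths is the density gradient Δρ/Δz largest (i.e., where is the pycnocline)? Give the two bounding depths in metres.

Compute the density gradient over each adjacent pair:
  43–131 m: Δρ/Δz = 1.611/88 = 0.018 kg m⁻⁴
  131–181 m: Δρ/Δz = 1.864/50 = 0.037 kg m⁻⁴
  181–216 m: Δρ/Δz = 0.998/35 = 0.029 kg m⁻⁴
The largest gradient is in the 131–181 m interval — the pycnocline.

131–181 m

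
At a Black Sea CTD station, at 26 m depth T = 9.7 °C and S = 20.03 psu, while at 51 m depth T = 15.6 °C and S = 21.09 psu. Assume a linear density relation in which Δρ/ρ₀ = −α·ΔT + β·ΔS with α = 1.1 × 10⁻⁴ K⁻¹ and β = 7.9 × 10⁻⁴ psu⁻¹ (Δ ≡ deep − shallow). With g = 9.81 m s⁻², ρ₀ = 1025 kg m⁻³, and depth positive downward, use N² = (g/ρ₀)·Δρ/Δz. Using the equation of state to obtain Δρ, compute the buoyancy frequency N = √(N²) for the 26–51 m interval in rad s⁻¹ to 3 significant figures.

8.60 × 10⁻³ rad s⁻¹

ΔT = +5.9 K, ΔS = +1.06 psu (deep − shallow).
Δρ/ρ₀ = −αΔT + βΔS = -6.49 × 10⁻⁴ + 8.374 × 10⁻⁴ = 1.884 × 10⁻⁴, so Δρ ≈ 0.1931 kg m⁻³.
N² = (g/ρ₀)·Δρ/Δz = g·(Δρ/ρ₀)/Δz = 9.81 × 1.884 × 10⁻⁴ / 25 = 7.3928 × 10⁻⁵ s⁻².
N = √(7.3928 × 10⁻⁵) = 8.5981 × 10⁻³ rad s⁻¹ ≈ 8.60 × 10⁻³ rad s⁻¹.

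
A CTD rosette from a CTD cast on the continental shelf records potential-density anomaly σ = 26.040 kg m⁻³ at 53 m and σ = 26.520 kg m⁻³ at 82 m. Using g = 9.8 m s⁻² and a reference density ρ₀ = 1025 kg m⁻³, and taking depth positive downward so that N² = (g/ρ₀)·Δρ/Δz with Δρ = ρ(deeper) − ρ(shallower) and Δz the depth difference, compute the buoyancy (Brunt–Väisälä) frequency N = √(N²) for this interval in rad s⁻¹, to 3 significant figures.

0.0126 rad s⁻¹

Δρ = 1026.520 − 1026.040 = 0.480 kg m⁻³ over Δz = 82 − 53 = 29 m.
N² = (9.8/1025) × (0.480/29) = 1.5825 × 10⁻⁴ s⁻².
N = √(1.5825 × 10⁻⁴) = 0.012580 rad s⁻¹ ≈ 0.0126 rad s⁻¹.
Since Δρ > 0 the layer is stably stratified.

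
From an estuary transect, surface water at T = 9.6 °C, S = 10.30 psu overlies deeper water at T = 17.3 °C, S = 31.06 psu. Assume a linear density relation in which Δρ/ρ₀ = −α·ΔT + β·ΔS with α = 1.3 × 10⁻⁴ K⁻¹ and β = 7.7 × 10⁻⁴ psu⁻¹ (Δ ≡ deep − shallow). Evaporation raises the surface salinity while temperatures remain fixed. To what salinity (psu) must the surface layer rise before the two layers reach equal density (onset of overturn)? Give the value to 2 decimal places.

29.76 psu

Neutral buoyancy requires −α(T_deep − T_surf) + β(S_deep − S_surf′) = 0.
S_surf′ = S_deep − (α/β)·ΔT = 31.06 − (1.3 × 10⁻⁴/7.7 × 10⁻⁴)·(+7.7) = 29.7600 psu.
Increase required: 29.7600 − 10.30 = 19.4600 psu.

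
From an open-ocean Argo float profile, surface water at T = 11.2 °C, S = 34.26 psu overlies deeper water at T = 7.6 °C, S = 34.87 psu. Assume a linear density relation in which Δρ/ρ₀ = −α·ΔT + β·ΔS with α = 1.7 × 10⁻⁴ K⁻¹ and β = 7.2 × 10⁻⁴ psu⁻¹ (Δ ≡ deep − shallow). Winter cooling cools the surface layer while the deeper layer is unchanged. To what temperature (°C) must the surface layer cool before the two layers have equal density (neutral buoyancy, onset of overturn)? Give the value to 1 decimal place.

5.0 °C

Neutral buoyancy requires Δρ = 0, i.e. −α(T_deep − T_surf′) + β(S_deep − S_surf) = 0.
T_surf′ = T_deep − (β/α)·ΔS = 7.6 − (7.2 × 10⁻⁴/1.7 × 10⁻⁴)·(+0.61) = 5.016 °C.
Cooling required: 11.2 − (5.016) = 6.184 °C.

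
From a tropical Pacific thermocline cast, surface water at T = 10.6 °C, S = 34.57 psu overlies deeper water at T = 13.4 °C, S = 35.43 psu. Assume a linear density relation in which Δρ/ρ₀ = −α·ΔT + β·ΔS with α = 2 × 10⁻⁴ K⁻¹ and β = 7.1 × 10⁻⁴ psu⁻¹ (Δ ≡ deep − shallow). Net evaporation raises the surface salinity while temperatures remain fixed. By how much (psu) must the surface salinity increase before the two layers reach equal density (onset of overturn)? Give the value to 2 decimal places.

Neutral buoyancy requires −α(T_deep − T_surf) + β(S_deep − S_surf′) = 0.
S_surf′ = S_deep − (α/β)·ΔT = 35.43 − (2 × 10⁻⁴/7.1 × 10⁻⁴)·(+2.8) = 34.6413 psu.
Increase required: 34.6413 − 34.57 = 0.0713 psu.

0.07 psu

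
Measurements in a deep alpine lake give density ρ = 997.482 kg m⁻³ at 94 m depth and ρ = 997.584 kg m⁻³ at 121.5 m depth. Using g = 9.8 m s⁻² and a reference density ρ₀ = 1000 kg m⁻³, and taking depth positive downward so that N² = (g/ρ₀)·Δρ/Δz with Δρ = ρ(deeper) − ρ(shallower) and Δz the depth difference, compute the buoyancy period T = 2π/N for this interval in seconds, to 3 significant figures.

Δρ = 997.584 − 997.482 = 0.102 kg m⁻³ over Δz = 121.5 − 94 = 27.5 m.
N² = (9.8/1000) × (0.102/27.5) = 3.6349 × 10⁻⁵ s⁻².
N = √(3.6349 × 10⁻⁵) = 6.0290 × 10⁻³ rad s⁻¹, so T = 2π/N = 1.0422 × 10³ s ≈ 1.04 × 10³ s.

1.04 × 10³ s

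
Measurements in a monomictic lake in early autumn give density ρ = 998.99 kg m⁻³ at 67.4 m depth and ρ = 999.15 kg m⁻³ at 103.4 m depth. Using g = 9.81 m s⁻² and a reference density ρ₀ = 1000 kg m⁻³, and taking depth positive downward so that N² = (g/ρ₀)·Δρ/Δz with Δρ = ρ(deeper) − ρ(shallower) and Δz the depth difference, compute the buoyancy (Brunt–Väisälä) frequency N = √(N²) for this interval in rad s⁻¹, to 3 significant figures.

Δρ = 999.15 − 998.99 = 0.16 kg m⁻³ over Δz = 103.4 − 67.4 = 36 m.
N² = (9.81/1000) × (0.16/36) = 4.3600 × 10⁻⁵ s⁻².
N = √(4.3600 × 10⁻⁵) = 6.6030 × 10⁻³ rad s⁻¹ ≈ 6.60 × 10⁻³ rad s⁻¹.

6.60 × 10⁻³ rad s⁻¹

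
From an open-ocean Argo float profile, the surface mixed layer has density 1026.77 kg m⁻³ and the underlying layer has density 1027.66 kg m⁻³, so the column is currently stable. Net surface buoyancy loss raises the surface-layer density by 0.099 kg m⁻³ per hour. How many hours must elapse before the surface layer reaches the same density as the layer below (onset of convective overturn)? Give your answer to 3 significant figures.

8.99 hours

Density deficit of the surface layer: 1027.66 − 1026.77 = 0.89 kg m⁻³.
Required change = 0.89 / 0.099 = 8.99 hours.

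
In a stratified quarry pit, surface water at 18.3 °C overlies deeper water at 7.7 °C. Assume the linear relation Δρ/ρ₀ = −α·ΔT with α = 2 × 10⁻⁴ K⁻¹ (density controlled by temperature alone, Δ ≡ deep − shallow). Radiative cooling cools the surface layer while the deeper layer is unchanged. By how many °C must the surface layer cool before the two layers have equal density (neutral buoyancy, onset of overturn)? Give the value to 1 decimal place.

With temperature the only control, equal density requires T_surf′ = T_deep.
T_surf′ = 7.7 °C.
Cooling required: 18.3 − 7.7 = 10.6 °C.

10.6 °C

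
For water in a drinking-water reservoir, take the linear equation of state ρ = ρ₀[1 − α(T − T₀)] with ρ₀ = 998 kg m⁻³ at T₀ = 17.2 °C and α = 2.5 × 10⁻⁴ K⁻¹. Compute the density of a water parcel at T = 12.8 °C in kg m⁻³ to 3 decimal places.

999.098 kg m⁻³

T − T₀ = -4.4 K.
Bracket = 1 − α·(-4.4) = 1 + (1.10 × 10⁻³) = 1.0011000.
ρ = 998 × 1.0011000 = 999.098 kg m⁻³.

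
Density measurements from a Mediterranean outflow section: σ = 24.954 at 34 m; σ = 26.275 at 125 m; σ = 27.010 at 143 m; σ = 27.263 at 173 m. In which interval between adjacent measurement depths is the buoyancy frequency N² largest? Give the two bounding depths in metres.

Compute the density gradient over each adjacent pair:
  34–125 m: Δρ/Δz = 1.321/91 = 0.015 kg m⁻⁴
  125–143 m: Δρ/Δz = 0.735/18 = 0.041 kg m⁻⁴
  143–173 m: Δρ/Δz = 0.253/30 = 8.4 × 10⁻³ kg m⁻⁴
The largest gradient is in the 125–143 m interval — the pycnocline.

125–143 m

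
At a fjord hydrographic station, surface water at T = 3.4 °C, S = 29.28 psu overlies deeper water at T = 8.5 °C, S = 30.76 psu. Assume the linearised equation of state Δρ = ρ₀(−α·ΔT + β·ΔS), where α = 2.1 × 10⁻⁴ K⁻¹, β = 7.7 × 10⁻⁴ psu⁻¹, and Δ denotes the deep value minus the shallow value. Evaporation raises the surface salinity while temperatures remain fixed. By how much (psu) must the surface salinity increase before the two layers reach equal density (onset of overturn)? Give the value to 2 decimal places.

0.09 psu

Neutral buoyancy requires −α(T_deep − T_surf) + β(S_deep − S_surf′) = 0.
S_surf′ = S_deep − (α/β)·ΔT = 30.76 − (2.1 × 10⁻⁴/7.7 × 10⁻⁴)·(+5.1) = 29.3691 psu.
Increase required: 29.3691 − 29.28 = 0.0891 psu.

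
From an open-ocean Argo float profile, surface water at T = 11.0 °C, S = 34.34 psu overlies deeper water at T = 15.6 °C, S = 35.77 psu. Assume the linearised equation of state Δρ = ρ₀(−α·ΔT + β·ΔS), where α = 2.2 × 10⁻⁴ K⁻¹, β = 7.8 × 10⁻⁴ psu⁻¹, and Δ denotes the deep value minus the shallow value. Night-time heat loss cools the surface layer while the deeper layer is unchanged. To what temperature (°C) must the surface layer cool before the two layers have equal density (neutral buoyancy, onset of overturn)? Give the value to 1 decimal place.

Neutral buoyancy requires Δρ = 0, i.e. −α(T_deep − T_surf′) + β(S_deep − S_surf) = 0.
T_surf′ = T_deep − (β/α)·ΔS = 15.6 − (7.8 × 10⁻⁴/2.2 × 10⁻⁴)·(+1.43) = 10.530 °C.
Cooling required: 11.0 − (10.530) = 0.470 °C.

10.5 °C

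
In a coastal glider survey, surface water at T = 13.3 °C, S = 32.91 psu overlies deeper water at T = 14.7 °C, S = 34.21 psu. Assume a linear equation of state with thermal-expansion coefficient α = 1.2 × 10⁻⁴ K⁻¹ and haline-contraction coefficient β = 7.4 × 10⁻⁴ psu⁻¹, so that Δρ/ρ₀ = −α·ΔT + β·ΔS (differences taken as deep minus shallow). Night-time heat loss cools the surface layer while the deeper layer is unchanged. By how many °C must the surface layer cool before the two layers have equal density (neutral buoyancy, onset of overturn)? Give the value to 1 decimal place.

Neutral buoyancy requires Δρ = 0, i.e. −α(T_deep − T_surf′) + β(S_deep − S_surf) = 0.
T_surf′ = T_deep − (β/α)·ΔS = 14.7 − (7.4 × 10⁻⁴/1.2 × 10⁻⁴)·(+1.30) = 6.683 °C.
Cooling required: 13.3 − (6.683) = 6.617 °C.

6.6 °C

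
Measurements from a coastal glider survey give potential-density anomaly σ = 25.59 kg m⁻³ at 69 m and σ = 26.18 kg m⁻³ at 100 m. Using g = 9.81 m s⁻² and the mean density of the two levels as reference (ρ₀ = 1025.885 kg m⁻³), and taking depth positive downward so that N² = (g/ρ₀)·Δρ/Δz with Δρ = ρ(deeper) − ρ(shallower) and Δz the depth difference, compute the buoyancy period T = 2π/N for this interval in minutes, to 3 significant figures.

7.76 min

Δρ = 1026.18 − 1025.59 = 0.59 kg m⁻³ over Δz = 100 − 69 = 31 m.
N² = (9.81/1025.885) × (0.59/31) = 1.8200 × 10⁻⁴ s⁻².
N = √(1.8200 × 10⁻⁴) = 0.013491 rad s⁻¹, so T = 2π/N = 465.73 s = 7.7622 min ≈ 7.76 min.
N² > 0, so the interval is statically stable.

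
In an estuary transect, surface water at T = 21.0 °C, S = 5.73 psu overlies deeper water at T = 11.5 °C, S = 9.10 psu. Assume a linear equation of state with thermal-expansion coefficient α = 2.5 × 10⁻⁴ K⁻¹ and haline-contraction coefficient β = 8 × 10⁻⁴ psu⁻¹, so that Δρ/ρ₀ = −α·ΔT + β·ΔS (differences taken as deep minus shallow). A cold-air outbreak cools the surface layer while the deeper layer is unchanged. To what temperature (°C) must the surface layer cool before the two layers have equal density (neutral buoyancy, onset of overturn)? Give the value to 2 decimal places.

Neutral buoyancy requires Δρ = 0, i.e. −α(T_deep − T_surf′) + β(S_deep − S_surf) = 0.
T_surf′ = T_deep − (β/α)·ΔS = 11.5 − (8 × 10⁻⁴/2.5 × 10⁻⁴)·(+3.37) = 0.7160 °C.
Cooling required: 21.0 − (0.7160) = 20.2840 °C.

0.72 °C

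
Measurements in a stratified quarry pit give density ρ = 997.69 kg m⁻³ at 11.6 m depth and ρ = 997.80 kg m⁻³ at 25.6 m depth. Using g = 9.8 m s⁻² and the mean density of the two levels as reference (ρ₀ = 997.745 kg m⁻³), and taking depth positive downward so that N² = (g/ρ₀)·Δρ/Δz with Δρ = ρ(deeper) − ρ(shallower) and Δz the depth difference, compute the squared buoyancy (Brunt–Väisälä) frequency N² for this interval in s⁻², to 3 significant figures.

Δρ = 997.80 − 997.69 = 0.11 kg m⁻³ over Δz = 25.6 − 11.6 = 14 m.
N² = (9.8/997.745) × (0.11/14) = 7.7174 × 10⁻⁵ s⁻² ≈ 7.72 × 10⁻⁵ s⁻².

7.72 × 10⁻⁵ s⁻²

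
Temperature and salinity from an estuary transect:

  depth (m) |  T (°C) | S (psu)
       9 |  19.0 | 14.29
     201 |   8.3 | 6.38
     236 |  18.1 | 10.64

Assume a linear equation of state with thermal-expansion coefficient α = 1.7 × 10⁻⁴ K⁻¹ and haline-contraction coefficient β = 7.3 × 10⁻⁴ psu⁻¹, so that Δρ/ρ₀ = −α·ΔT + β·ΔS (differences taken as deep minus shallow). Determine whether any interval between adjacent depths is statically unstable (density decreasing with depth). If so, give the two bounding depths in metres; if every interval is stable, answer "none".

Evaluate Δρ/ρ₀ = −αΔT + βΔS across each adjacent pair:
  9–201 m: −αΔT+βΔS = −(1.7 × 10⁻⁴)(-10.7)+(7.3 × 10⁻⁴)(-7.91) = -4.0 × 10⁻³ → UNSTABLE
  201–236 m: −αΔT+βΔS = −(1.7 × 10⁻⁴)(+9.8)+(7.3 × 10⁻⁴)(+4.26) = 1.4 × 10⁻³ → stable
The 9–201 m interval has Δρ < 0: lighter water underlies denser water.

9–201 m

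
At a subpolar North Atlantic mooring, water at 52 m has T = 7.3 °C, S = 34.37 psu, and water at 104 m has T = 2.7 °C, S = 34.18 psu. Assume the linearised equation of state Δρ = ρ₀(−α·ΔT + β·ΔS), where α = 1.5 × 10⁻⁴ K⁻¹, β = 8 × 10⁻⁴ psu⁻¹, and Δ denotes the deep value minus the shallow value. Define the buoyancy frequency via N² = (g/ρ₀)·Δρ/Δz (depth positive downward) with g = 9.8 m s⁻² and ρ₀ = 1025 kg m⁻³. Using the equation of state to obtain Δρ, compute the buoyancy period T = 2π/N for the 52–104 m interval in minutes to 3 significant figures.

10.4 min

ΔT = -4.6 K, ΔS = -0.19 psu (deep − shallow).
Δρ/ρ₀ = −αΔT + βΔS = 6.90 × 10⁻⁴ − 1.52 × 10⁻⁴ = 5.38 × 10⁻⁴, so Δρ ≈ 0.5514 kg m⁻³.
N² = (g/ρ₀)·Δρ/Δz = g·(Δρ/ρ₀)/Δz = 9.8 × 5.38 × 10⁻⁴ / 52 = 1.0139 × 10⁻⁴ s⁻².
N = √(1.0139 × 10⁻⁴) = 0.010069 rad s⁻¹ → T = 2π/N = 624.01 s = 10.400 min ≈ 10.4 min.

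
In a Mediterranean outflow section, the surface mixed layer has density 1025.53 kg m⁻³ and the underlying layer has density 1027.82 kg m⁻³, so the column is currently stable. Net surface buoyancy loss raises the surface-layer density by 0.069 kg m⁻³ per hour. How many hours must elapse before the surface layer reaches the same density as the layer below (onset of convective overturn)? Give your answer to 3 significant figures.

Density deficit of the surface layer: 1027.82 − 1025.53 = 2.29 kg m⁻³.
Required change = 2.29 / 0.069 = 33.2 hours.

33.2 hours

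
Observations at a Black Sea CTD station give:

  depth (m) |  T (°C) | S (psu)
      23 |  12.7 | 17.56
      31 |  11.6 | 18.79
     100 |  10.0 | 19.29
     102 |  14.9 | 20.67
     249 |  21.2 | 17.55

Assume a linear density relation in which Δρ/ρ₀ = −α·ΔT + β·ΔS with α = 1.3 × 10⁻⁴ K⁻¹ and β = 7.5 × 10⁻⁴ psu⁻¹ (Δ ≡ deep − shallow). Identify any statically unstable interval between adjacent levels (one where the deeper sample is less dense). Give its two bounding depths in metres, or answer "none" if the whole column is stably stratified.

Evaluate Δρ/ρ₀ = −αΔT + βΔS across each adjacent pair:
  23–31 m: −αΔT+βΔS = −(1.3 × 10⁻⁴)(-1.1)+(7.5 × 10⁻⁴)(+1.23) = 1.1 × 10⁻³ → stable
  31–100 m: −αΔT+βΔS = −(1.3 × 10⁻⁴)(-1.6)+(7.5 × 10⁻⁴)(+0.50) = 5.8 × 10⁻⁴ → stable
  100–102 m: −αΔT+βΔS = −(1.3 × 10⁻⁴)(+4.9)+(7.5 × 10⁻⁴)(+1.38) = 4.0 × 10⁻⁴ → stable
  102–249 m: −αΔT+βΔS = −(1.3 × 10⁻⁴)(+6.3)+(7.5 × 10⁻⁴)(-3.12) = -3.2 × 10⁻³ → UNSTABLE
The 102–249 m interval has Δρ < 0: lighter water underlies denser water.

102–249 m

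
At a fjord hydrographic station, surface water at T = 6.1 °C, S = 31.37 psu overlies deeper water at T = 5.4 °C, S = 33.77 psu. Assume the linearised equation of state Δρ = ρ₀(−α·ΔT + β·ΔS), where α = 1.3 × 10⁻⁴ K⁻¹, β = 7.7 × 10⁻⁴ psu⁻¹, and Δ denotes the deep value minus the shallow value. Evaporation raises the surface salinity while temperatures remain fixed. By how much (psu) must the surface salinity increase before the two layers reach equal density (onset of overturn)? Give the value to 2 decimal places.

2.52 psu

Neutral buoyancy requires −α(T_deep − T_surf) + β(S_deep − S_surf′) = 0.
S_surf′ = S_deep − (α/β)·ΔT = 33.77 − (1.3 × 10⁻⁴/7.7 × 10⁻⁴)·(-0.7) = 33.8882 psu.
Increase required: 33.8882 − 31.37 = 2.5182 psu.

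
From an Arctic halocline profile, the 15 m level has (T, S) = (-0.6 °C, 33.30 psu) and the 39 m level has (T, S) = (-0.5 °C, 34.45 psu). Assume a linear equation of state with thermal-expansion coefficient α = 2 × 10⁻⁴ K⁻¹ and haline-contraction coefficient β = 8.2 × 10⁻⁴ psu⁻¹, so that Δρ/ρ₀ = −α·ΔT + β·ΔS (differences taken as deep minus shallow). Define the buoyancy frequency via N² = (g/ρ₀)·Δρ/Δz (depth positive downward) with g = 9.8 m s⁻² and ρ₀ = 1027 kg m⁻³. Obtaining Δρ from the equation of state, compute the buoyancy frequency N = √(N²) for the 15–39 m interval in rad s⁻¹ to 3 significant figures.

0.0194 rad s⁻¹

ΔT = +0.1 K, ΔS = +1.15 psu (deep − shallow).
Δρ/ρ₀ = −αΔT + βΔS = -2.00 × 10⁻⁵ + 9.43 × 10⁻⁴ = 9.23 × 10⁻⁴, so Δρ ≈ 0.9479 kg m⁻³.
N² = (g/ρ₀)·Δρ/Δz = g·(Δρ/ρ₀)/Δz = 9.8 × 9.23 × 10⁻⁴ / 24 = 3.7689 × 10⁻⁴ s⁻².
N = √(3.7689 × 10⁻⁴) = 0.019414 rad s⁻¹ ≈ 0.0194 rad s⁻¹.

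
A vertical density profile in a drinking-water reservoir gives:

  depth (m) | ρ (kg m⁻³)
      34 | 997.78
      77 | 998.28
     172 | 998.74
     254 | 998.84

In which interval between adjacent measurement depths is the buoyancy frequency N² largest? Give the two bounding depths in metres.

34–77 m

Compute the density gradient over each adjacent pair:
  34–77 m: Δρ/Δz = 0.50/43 = 0.012 kg m⁻⁴
  77–172 m: Δρ/Δz = 0.46/95 = 4.8 × 10⁻³ kg m⁻⁴
  172–254 m: Δρ/Δz = 0.10/82 = 1.2 × 10⁻³ kg m⁻⁴
The largest gradient is in the 34–77 m interval — the pycnocline.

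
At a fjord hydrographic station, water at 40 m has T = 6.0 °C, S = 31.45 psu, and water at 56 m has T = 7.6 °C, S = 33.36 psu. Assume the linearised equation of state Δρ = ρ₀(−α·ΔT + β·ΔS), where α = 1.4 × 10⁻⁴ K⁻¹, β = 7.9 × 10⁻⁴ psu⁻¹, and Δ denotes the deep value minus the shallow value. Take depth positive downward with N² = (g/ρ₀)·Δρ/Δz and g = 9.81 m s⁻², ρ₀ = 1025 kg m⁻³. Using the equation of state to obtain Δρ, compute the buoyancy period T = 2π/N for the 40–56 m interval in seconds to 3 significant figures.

224 s

ΔT = +1.6 K, ΔS = +1.91 psu (deep − shallow).
Δρ/ρ₀ = −αΔT + βΔS = -2.24 × 10⁻⁴ + 1.5089 × 10⁻³ = 1.2849 × 10⁻³, so Δρ ≈ 1.317 kg m⁻³.
N² = (g/ρ₀)·Δρ/Δz = g·(Δρ/ρ₀)/Δz = 9.81 × 1.2849 × 10⁻³ / 16 = 7.8780 × 10⁻⁴ s⁻².
N = √(7.8780 × 10⁻⁴) = 0.028068 rad s⁻¹ → T = 2π/N = 223.86 s ≈ 224 s.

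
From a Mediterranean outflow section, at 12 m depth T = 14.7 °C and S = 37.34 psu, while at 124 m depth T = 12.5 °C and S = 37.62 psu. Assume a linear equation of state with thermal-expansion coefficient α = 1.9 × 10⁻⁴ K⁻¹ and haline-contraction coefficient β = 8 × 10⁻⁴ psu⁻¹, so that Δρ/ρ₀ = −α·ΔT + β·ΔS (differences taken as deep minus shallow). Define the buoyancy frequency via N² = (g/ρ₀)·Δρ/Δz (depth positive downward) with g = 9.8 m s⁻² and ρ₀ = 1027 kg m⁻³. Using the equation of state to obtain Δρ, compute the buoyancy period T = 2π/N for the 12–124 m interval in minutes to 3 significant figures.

14.0 min

ΔT = -2.2 K, ΔS = +0.28 psu (deep − shallow).
Δρ/ρ₀ = −αΔT + βΔS = 4.18 × 10⁻⁴ + 2.24 × 10⁻⁴ = 6.42 × 10⁻⁴, so Δρ ≈ 0.6593 kg m⁻³.
N² = (g/ρ₀)·Δρ/Δz = g·(Δρ/ρ₀)/Δz = 9.8 × 6.42 × 10⁻⁴ / 112 = 5.6175 × 10⁻⁵ s⁻².
N = √(5.6175 × 10⁻⁵) = 7.4950 × 10⁻³ rad s⁻¹ → T = 2π/N = 838.32 s = 13.972 min ≈ 14.0 min.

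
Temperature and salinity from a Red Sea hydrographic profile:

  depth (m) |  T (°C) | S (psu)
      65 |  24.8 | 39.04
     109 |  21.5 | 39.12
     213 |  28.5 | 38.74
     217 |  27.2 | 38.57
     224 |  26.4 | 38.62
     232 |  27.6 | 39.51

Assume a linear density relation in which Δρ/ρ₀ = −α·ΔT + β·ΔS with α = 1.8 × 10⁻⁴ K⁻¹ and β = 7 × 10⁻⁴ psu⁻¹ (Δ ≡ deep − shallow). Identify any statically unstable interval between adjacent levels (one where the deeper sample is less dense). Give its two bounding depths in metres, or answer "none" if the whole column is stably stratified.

109–213 m

Evaluate Δρ/ρ₀ = −αΔT + βΔS across each adjacent pair:
  65–109 m: −αΔT+βΔS = −(1.8 × 10⁻⁴)(-3.3)+(7 × 10⁻⁴)(+0.08) = 6.5 × 10⁻⁴ → stable
  109–213 m: −αΔT+βΔS = −(1.8 × 10⁻⁴)(+7.0)+(7 × 10⁻⁴)(-0.38) = -1.5 × 10⁻³ → UNSTABLE
  213–217 m: −αΔT+βΔS = −(1.8 × 10⁻⁴)(-1.3)+(7 × 10⁻⁴)(-0.17) = 1.2 × 10⁻⁴ → stable
  217–224 m: −αΔT+βΔS = −(1.8 × 10⁻⁴)(-0.8)+(7 × 10⁻⁴)(+0.05) = 1.8 × 10⁻⁴ → stable
  224–232 m: −αΔT+βΔS = −(1.8 × 10⁻⁴)(+1.2)+(7 × 10⁻⁴)(+0.89) = 4.1 × 10⁻⁴ → stable
The 109–213 m interval has Δρ < 0: lighter water underlies denser water.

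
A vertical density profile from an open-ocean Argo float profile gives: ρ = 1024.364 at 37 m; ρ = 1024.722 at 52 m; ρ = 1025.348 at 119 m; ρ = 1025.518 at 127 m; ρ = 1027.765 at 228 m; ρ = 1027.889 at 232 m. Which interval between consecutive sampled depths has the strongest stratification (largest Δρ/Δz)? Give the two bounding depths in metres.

Compute the density gradient over each adjacent pair:
  37–52 m: Δρ/Δz = 0.358/15 = 0.024 kg m⁻⁴
  52–119 m: Δρ/Δz = 0.626/67 = 9.3 × 10⁻³ kg m⁻⁴
  119–127 m: Δρ/Δz = 0.170/8 = 0.021 kg m⁻⁴
  127–228 m: Δρ/Δz = 2.247/101 = 0.022 kg m⁻⁴
  228–232 m: Δρ/Δz = 0.124/4 = 0.031 kg m⁻⁴
The largest gradient is in the 228–232 m interval — the pycnocline.

228–232 m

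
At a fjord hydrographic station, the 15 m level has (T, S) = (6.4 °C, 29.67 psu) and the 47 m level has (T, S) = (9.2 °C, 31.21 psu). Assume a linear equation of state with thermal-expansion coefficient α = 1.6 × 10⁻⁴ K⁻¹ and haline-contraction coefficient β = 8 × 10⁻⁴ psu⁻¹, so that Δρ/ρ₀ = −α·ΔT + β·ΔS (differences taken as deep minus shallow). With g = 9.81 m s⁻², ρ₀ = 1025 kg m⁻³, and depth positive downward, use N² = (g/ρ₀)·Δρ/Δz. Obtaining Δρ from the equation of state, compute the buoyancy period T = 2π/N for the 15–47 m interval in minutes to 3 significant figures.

6.75 min

ΔT = +2.8 K, ΔS = +1.54 psu (deep − shallow).
Δρ/ρ₀ = −αΔT + βΔS = -4.48 × 10⁻⁴ + 1.232 × 10⁻³ = 7.84 × 10⁻⁴, so Δρ ≈ 0.8036 kg m⁻³.
N² = (g/ρ₀)·Δρ/Δz = g·(Δρ/ρ₀)/Δz = 9.81 × 7.84 × 10⁻⁴ / 32 = 2.4035 × 10⁻⁴ s⁻².
N = √(2.4035 × 10⁻⁴) = 0.015503 rad s⁻¹ → T = 2π/N = 405.29 s = 6.7548 min ≈ 6.75 min.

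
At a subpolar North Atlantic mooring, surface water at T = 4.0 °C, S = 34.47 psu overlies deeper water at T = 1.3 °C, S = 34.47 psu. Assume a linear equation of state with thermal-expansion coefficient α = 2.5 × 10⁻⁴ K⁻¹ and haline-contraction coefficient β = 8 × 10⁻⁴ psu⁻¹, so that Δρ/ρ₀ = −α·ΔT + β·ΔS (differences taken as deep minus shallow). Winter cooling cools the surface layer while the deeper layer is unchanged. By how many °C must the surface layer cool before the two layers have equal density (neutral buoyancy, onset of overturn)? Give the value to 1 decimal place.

Neutral buoyancy requires Δρ = 0, i.e. −α(T_deep − T_surf′) + β(S_deep − S_surf) = 0.
T_surf′ = T_deep − (β/α)·ΔS = 1.3 − (8 × 10⁻⁴/2.5 × 10⁻⁴)·(+0.00) = 1.300 °C.
Cooling required: 4.0 − (1.300) = 2.700 °C.

2.7 °C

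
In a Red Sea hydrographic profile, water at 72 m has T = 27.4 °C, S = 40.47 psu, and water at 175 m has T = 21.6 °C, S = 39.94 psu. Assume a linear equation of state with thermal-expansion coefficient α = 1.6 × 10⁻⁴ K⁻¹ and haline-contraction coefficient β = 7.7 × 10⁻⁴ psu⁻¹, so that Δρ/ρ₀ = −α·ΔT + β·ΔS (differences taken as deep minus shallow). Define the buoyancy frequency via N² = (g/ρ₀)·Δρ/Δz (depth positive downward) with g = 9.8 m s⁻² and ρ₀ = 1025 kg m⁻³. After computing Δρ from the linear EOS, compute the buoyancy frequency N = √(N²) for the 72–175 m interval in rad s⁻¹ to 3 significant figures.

7.03 × 10⁻³ rad s⁻¹

ΔT = -5.8 K, ΔS = -0.53 psu (deep − shallow).
Δρ/ρ₀ = −αΔT + βΔS = 9.28 × 10⁻⁴ − 4.081 × 10⁻⁴ = 5.199 × 10⁻⁴, so Δρ ≈ 0.5329 kg m⁻³.
N² = (g/ρ₀)·Δρ/Δz = g·(Δρ/ρ₀)/Δz = 9.8 × 5.199 × 10⁻⁴ / 103 = 4.9466 × 10⁻⁵ s⁻².
N = √(4.9466 × 10⁻⁵) = 7.0332 × 10⁻³ rad s⁻¹ ≈ 7.03 × 10⁻³ rad s⁻¹.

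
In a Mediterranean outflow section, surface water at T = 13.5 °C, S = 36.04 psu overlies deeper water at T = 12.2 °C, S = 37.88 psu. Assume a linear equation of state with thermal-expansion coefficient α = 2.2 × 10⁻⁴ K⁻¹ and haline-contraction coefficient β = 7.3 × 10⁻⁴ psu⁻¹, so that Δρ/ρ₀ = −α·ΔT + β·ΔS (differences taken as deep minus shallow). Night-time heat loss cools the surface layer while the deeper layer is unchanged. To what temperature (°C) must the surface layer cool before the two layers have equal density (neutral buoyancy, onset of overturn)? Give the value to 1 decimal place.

Neutral buoyancy requires Δρ = 0, i.e. −α(T_deep − T_surf′) + β(S_deep − S_surf) = 0.
T_surf′ = T_deep − (β/α)·ΔS = 12.2 − (7.3 × 10⁻⁴/2.2 × 10⁻⁴)·(+1.84) = 6.095 °C.
Cooling required: 13.5 − (6.095) = 7.405 °C.

6.1 °C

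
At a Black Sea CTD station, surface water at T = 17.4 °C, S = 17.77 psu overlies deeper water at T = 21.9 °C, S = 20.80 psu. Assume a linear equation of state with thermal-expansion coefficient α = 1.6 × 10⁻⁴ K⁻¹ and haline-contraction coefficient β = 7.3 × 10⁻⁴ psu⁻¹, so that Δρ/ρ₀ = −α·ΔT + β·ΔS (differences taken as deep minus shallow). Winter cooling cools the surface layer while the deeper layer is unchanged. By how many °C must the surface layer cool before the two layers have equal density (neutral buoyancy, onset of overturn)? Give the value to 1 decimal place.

Neutral buoyancy requires Δρ = 0, i.e. −α(T_deep − T_surf′) + β(S_deep − S_surf) = 0.
T_surf′ = T_deep − (β/α)·ΔS = 21.9 − (7.3 × 10⁻⁴/1.6 × 10⁻⁴)·(+3.03) = 8.076 °C.
Cooling required: 17.4 − (8.076) = 9.324 °C.

9.3 °C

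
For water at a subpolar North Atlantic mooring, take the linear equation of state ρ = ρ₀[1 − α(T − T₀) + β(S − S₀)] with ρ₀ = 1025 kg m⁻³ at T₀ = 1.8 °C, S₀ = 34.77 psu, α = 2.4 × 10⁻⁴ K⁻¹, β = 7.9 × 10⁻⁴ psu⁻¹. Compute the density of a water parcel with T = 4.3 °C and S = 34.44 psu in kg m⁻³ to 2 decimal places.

T − T₀ = +2.5 K, S − S₀ = -0.33 psu.
Bracket = 1 − α·(+2.5) + β·(-0.33) = 1 + (-8.607 × 10⁻⁴) = 0.9991393.
ρ = 1025 × 0.9991393 = 1024.12 kg m⁻³.

1024.12 kg m⁻³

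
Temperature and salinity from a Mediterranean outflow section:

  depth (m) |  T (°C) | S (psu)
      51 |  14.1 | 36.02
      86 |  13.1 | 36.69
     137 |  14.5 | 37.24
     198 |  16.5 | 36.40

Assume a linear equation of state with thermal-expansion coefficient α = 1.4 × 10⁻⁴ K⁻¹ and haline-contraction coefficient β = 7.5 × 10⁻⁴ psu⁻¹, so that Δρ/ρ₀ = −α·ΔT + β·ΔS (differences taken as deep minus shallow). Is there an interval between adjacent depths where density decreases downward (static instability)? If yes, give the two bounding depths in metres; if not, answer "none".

137–198 m

Evaluate Δρ/ρ₀ = −αΔT + βΔS across each adjacent pair:
  51–86 m: −αΔT+βΔS = −(1.4 × 10⁻⁴)(-1.0)+(7.5 × 10⁻⁴)(+0.67) = 6.4 × 10⁻⁴ → stable
  86–137 m: −αΔT+βΔS = −(1.4 × 10⁻⁴)(+1.4)+(7.5 × 10⁻⁴)(+0.55) = 2.2 × 10⁻⁴ → stable
  137–198 m: −αΔT+βΔS = −(1.4 × 10⁻⁴)(+2.0)+(7.5 × 10⁻⁴)(-0.84) = -9.1 × 10⁻⁴ → UNSTABLE
The 137–198 m interval has Δρ < 0: lighter water underlies denser water.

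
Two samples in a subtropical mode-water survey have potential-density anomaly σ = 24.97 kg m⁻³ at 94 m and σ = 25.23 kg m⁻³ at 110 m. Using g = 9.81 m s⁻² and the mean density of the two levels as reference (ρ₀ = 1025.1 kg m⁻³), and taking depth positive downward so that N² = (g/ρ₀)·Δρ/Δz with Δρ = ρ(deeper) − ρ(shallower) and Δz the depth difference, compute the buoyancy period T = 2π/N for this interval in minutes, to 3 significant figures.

Δρ = 1025.23 − 1024.97 = 0.26 kg m⁻³ over Δz = 110 − 94 = 16 m.
N² = (9.81/1025.1) × (0.26/16) = 1.5551 × 10⁻⁴ s⁻².
N = √(1.5551 × 10⁻⁴) = 0.012470 rad s⁻¹, so T = 2π/N = 503.86 s = 8.3977 min ≈ 8.40 min.

8.40 min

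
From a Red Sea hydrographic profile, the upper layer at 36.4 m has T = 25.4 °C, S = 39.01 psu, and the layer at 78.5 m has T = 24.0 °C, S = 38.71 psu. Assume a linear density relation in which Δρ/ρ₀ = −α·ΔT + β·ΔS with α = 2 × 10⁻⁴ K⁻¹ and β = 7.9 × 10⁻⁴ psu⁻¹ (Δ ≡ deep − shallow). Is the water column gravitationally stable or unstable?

stable

ΔT = 24.0 − 25.4 = -1.4 K and ΔS = 38.71 − 39.01 = -0.30 psu (deep − shallow).
−αΔT = 2.80 × 10⁻⁴; βΔS = -2.37 × 10⁻⁴; sum Δρ/ρ₀ = 4.30 × 10⁻⁵.
Δρ/ρ₀ > 0, so Δρ > 0: deeper water is denser → statically stable.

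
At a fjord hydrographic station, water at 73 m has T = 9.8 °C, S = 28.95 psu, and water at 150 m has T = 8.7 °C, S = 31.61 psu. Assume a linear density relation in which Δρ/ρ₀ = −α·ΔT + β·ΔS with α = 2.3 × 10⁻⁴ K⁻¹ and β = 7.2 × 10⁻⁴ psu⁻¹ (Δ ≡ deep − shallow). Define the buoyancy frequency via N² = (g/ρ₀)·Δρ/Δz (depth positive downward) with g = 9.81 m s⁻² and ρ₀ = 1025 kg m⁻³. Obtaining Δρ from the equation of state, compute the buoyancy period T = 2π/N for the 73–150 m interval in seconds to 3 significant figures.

378 s

ΔT = -1.1 K, ΔS = +2.66 psu (deep − shallow).
Δρ/ρ₀ = −αΔT + βΔS = 2.53 × 10⁻⁴ + 1.9152 × 10⁻³ = 2.1682 × 10⁻³, so Δρ ≈ 2.222 kg m⁻³.
N² = (g/ρ₀)·Δρ/Δz = g·(Δρ/ρ₀)/Δz = 9.81 × 2.1682 × 10⁻³ / 77 = 2.7623 × 10⁻⁴ s⁻².
N = √(2.7623 × 10⁻⁴) = 0.016620 rad s⁻¹ → T = 2π/N = 378.05 s ≈ 378 s.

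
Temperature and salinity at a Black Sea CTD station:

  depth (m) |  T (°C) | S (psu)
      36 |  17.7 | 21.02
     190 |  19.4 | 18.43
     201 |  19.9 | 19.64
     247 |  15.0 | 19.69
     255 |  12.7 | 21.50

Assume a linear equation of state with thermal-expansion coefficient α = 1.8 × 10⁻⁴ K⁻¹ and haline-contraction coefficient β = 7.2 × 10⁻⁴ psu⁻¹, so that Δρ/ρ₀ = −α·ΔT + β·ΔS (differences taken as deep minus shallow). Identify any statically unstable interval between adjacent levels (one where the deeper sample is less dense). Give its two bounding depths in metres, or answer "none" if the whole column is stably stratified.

36–190 m

Evaluate Δρ/ρ₀ = −αΔT + βΔS across each adjacent pair:
  36–190 m: −αΔT+βΔS = −(1.8 × 10⁻⁴)(+1.7)+(7.2 × 10⁻⁴)(-2.59) = -2.2 × 10⁻³ → UNSTABLE
  190–201 m: −αΔT+βΔS = −(1.8 × 10⁻⁴)(+0.5)+(7.2 × 10⁻⁴)(+1.21) = 7.8 × 10⁻⁴ → stable
  201–247 m: −αΔT+βΔS = −(1.8 × 10⁻⁴)(-4.9)+(7.2 × 10⁻⁴)(+0.05) = 9.2 × 10⁻⁴ → stable
  247–255 m: −αΔT+βΔS = −(1.8 × 10⁻⁴)(-2.3)+(7.2 × 10⁻⁴)(+1.81) = 1.7 × 10⁻³ → stable
The 36–190 m interval has Δρ < 0: lighter water underlies denser water.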